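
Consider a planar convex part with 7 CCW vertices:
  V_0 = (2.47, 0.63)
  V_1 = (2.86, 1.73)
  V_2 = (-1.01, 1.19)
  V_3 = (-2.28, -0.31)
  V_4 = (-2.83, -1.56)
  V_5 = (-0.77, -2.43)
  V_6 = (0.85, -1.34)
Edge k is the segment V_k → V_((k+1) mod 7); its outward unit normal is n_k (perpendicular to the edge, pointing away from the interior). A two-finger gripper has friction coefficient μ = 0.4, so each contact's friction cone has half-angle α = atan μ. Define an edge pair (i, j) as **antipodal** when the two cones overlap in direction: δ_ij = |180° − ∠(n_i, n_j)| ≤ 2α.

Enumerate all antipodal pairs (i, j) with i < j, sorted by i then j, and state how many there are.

count = 9; pairs: (0,2), (0,3), (1,4), (1,5), (1,6), (2,5), (2,6), (3,5), (3,6)

α = atan 0.4 = 21.80°;  2α = 43.60°
n_0 = (+0.9425, -0.3342)
n_1 = (-0.1382, +0.9904)
n_2 = (-0.7632, +0.6462)
n_3 = (-0.9153, +0.4027)
n_4 = (-0.3891, -0.9212)
n_5 = (+0.5582, -0.8297)
n_6 = (+0.7724, -0.6352)
  (0,1): δ = 62.53°  ·
  (0,2): δ = 20.73°  ✓
  (0,3): δ = 4.23°  ✓
  (0,4): δ = 86.63°  ·
  (0,5): δ = 143.46°  ·
  (0,6): δ = 160.09°  ·
  (1,2): δ = 138.20°  ·
  (1,3): δ = 121.69°  ·
  (1,4): δ = 30.84°  ✓
  (1,5): δ = 25.99°  ✓
  (1,6): δ = 42.62°  ✓
  (2,3): δ = 163.50°  ·
  (2,4): δ = 72.64°  ·
  (2,5): δ = 15.81°  ✓
  (2,6): δ = 0.82°  ✓
  (3,4): δ = 89.15°  ·
  (3,5): δ = 32.32°  ✓
  (3,6): δ = 15.68°  ✓
  (4,5): δ = 123.17°  ·
  (4,6): δ = 106.54°  ·
  (5,6): δ = 163.37°  ·
antipodal pairs: 9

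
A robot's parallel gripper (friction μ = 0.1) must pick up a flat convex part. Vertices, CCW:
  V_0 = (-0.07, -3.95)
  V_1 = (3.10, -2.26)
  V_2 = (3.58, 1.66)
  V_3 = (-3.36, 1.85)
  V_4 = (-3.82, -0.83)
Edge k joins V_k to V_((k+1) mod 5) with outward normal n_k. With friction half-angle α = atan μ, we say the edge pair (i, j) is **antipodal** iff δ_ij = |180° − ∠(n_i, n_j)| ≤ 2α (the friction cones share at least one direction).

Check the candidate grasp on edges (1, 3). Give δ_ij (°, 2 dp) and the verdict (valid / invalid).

α = atan 0.1 = 5.71°;  2α = 11.42°
edge 1: e_1 = (+0.48, +3.92);  n_1 = (+0.9926, -0.1215)
edge 3: e_3 = (-0.46, -2.68);  n_3 = (-0.9856, +0.1692)
∠(n_1, n_3) = 177.24°
δ = |180° − 177.24°| = 2.76°
2.76° ≤ 2α = 11.42°  →  valid

δ = 2.76°, valid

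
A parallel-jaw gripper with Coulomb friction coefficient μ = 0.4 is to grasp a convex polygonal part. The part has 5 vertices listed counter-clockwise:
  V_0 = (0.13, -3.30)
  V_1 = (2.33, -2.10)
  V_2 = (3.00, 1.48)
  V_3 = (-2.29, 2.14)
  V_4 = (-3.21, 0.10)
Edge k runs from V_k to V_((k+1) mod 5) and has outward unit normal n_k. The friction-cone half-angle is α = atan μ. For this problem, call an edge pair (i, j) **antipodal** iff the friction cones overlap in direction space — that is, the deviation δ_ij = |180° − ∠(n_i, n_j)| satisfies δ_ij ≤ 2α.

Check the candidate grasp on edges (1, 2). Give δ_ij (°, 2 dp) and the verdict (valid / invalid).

α = atan 0.4 = 21.80°;  2α = 43.60°
edge 1: e_1 = (+0.67, +3.58);  n_1 = (+0.9829, -0.1840)
edge 2: e_2 = (-5.29, +0.66);  n_2 = (+0.1238, +0.9923)
∠(n_1, n_2) = 93.49°
δ = |180° − 93.49°| = 86.51°
86.51° > 2α = 43.60°  →  invalid

δ = 86.51°, invalid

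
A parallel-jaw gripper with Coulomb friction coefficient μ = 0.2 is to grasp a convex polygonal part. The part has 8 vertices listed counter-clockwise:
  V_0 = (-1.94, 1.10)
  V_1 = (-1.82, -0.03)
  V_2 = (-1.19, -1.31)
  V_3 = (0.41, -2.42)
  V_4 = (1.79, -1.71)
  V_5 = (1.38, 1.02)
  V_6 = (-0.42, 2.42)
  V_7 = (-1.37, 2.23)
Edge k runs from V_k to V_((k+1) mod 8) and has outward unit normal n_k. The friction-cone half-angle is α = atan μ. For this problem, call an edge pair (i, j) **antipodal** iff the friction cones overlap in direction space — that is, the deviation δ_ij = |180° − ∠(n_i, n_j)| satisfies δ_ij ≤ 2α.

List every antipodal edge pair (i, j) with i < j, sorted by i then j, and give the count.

α = atan 0.2 = 11.31°;  2α = 22.62°
n_0 = (-0.9944, -0.1056)
n_1 = (-0.8972, -0.4416)
n_2 = (-0.5700, -0.8216)
n_3 = (+0.4575, -0.8892)
n_4 = (+0.9889, +0.1485)
n_5 = (+0.6139, +0.7894)
n_6 = (-0.1961, +0.9806)
n_7 = (-0.8928, +0.4504)
  (0,1): δ = 159.86°  ·
  (0,2): δ = 130.81°  ·
  (0,3): δ = 68.84°  ·
  (0,4): δ = 2.48°  ✓
  (0,5): δ = 46.06°  ·
  (0,6): δ = 95.25°  ·
  (0,7): δ = 147.17°  ·
  (1,2): δ = 150.96°  ·
  (1,3): δ = 88.98°  ·
  (1,4): δ = 17.66°  ✓
  (1,5): δ = 25.92°  ·
  (1,6): δ = 75.10°  ·
  (1,7): δ = 127.03°  ·
  (2,3): δ = 118.02°  ·
  (2,4): δ = 46.71°  ·
  (2,5): δ = 3.12°  ✓
  (2,6): δ = 46.06°  ·
  (2,7): δ = 97.98°  ·
  (3,4): δ = 108.68°  ·
  (3,5): δ = 65.10°  ·
  (3,6): δ = 15.92°  ✓
  (3,7): δ = 36.01°  ·
  (4,5): δ = 136.42°  ·
  (4,6): δ = 87.23°  ·
  (4,7): δ = 35.31°  ·
  (5,6): δ = 130.82°  ·
  (5,7): δ = 78.89°  ·
  (6,7): δ = 128.08°  ·
antipodal pairs: 4

count = 4; pairs: (0,4), (1,4), (2,5), (3,6)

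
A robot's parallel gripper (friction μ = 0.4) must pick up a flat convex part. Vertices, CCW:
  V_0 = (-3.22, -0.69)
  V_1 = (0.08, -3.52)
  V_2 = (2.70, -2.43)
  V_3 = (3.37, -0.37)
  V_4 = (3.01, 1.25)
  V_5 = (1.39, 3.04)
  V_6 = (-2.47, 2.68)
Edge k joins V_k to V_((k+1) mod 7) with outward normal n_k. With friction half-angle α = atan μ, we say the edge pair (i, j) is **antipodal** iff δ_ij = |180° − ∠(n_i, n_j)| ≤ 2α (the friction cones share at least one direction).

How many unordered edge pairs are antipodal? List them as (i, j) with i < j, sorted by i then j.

count = 5; pairs: (0,3), (0,4), (1,5), (2,6), (3,6)

α = atan 0.4 = 21.80°;  2α = 43.60°
n_0 = (-0.6510, -0.7591)
n_1 = (+0.3841, -0.9233)
n_2 = (+0.9510, -0.3093)
n_3 = (+0.9762, +0.2169)
n_4 = (+0.7414, +0.6710)
n_5 = (-0.0929, +0.9957)
n_6 = (-0.9761, +0.2172)
  (0,1): δ = 116.80°  ·
  (0,2): δ = 67.40°  ·
  (0,3): δ = 36.86°  ✓
  (0,4): δ = 7.24°  ✓
  (0,5): δ = 45.94°  ·
  (0,6): δ = 118.07°  ·
  (1,2): δ = 130.61°  ·
  (1,3): δ = 100.06°  ·
  (1,4): δ = 70.44°  ·
  (1,5): δ = 17.26°  ✓
  (1,6): δ = 54.86°  ·
  (2,3): δ = 149.45°  ·
  (2,4): δ = 119.84°  ·
  (2,5): δ = 66.66°  ·
  (2,6): δ = 5.47°  ✓
  (3,4): δ = 150.38°  ·
  (3,5): δ = 97.20°  ·
  (3,6): δ = 25.08°  ✓
  (4,5): δ = 126.82°  ·
  (4,6): δ = 54.69°  ·
  (5,6): δ = 107.88°  ·
antipodal pairs: 5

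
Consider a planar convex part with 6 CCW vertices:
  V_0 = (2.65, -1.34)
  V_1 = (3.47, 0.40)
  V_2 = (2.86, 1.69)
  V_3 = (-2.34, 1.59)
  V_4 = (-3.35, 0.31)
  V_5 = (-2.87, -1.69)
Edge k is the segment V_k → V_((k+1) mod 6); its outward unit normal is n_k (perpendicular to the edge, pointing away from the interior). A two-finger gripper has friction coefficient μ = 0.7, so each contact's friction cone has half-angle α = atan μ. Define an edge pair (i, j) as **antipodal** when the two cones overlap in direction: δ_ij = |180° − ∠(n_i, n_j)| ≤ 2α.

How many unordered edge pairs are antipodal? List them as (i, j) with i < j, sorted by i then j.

count = 8; pairs: (0,2), (0,3), (0,4), (1,3), (1,4), (1,5), (2,5), (3,5)

α = atan 0.7 = 34.99°;  2α = 69.98°
n_0 = (+0.9046, -0.4263)
n_1 = (+0.9040, +0.4275)
n_2 = (-0.0192, +0.9998)
n_3 = (-0.7850, +0.6194)
n_4 = (-0.9724, -0.2334)
n_5 = (+0.0633, -0.9980)
  (0,1): δ = 129.46°  ·
  (0,2): δ = 63.67°  ✓
  (0,3): δ = 13.04°  ✓
  (0,4): δ = 38.73°  ✓
  (0,5): δ = 118.86°  ·
  (1,2): δ = 114.21°  ·
  (1,3): δ = 63.58°  ✓
  (1,4): δ = 11.81°  ✓
  (1,5): δ = 68.32°  ✓
  (2,3): δ = 129.38°  ·
  (2,4): δ = 77.61°  ·
  (2,5): δ = 2.53°  ✓
  (3,4): δ = 128.23°  ·
  (3,5): δ = 48.10°  ✓
  (4,5): δ = 99.87°  ·
antipodal pairs: 8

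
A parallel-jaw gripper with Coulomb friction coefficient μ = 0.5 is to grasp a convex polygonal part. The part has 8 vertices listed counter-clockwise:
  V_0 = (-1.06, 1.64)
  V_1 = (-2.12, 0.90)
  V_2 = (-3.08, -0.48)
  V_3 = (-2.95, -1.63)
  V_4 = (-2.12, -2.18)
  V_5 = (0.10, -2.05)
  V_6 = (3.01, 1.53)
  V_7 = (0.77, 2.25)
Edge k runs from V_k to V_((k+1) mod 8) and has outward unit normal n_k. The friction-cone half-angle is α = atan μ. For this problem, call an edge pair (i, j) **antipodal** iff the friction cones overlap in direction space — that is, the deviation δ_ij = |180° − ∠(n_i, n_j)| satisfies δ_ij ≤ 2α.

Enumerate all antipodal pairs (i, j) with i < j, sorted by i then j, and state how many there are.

α = atan 0.5 = 26.57°;  2α = 53.13°
n_0 = (-0.5724, +0.8200)
n_1 = (-0.8209, +0.5711)
n_2 = (-0.9937, -0.1123)
n_3 = (-0.5524, -0.8336)
n_4 = (+0.0585, -0.9983)
n_5 = (+0.7760, -0.6308)
n_6 = (+0.3060, +0.9520)
n_7 = (-0.3162, +0.9487)
  (0,1): δ = 159.74°  ·
  (0,2): δ = 118.47°  ·
  (0,3): δ = 68.45°  ·
  (0,4): δ = 31.57°  ✓
  (0,5): δ = 15.97°  ✓
  (0,6): δ = 127.26°  ·
  (0,7): δ = 163.52°  ·
  (1,2): δ = 138.73°  ·
  (1,3): δ = 88.71°  ·
  (1,4): δ = 51.82°  ✓
  (1,5): δ = 4.28°  ✓
  (1,6): δ = 107.01°  ·
  (1,7): δ = 143.26°  ·
  (2,3): δ = 129.98°  ·
  (2,4): δ = 93.10°  ·
  (2,5): δ = 45.56°  ✓
  (2,6): δ = 65.73°  ·
  (2,7): δ = 101.99°  ·
  (3,4): δ = 143.12°  ·
  (3,5): δ = 95.58°  ·
  (3,6): δ = 15.71°  ✓
  (3,7): δ = 51.97°  ✓
  (4,5): δ = 132.46°  ·
  (4,6): δ = 21.17°  ✓
  (4,7): δ = 15.08°  ✓
  (5,6): δ = 68.71°  ·
  (5,7): δ = 32.46°  ✓
  (6,7): δ = 143.75°  ·
antipodal pairs: 10

count = 10; pairs: (0,4), (0,5), (1,4), (1,5), (2,5), (3,6), (3,7), (4,6), (4,7), (5,7)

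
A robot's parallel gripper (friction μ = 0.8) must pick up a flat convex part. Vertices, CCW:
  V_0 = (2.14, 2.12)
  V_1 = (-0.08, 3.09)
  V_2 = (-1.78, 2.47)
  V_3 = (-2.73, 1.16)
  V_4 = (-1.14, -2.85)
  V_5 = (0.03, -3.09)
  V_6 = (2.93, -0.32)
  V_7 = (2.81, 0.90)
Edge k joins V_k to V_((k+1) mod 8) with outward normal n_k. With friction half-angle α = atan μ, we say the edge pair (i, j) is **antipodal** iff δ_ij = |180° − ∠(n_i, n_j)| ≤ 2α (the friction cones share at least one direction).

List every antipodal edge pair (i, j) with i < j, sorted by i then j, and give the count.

α = atan 0.8 = 38.66°;  2α = 77.32°
n_0 = (+0.4004, +0.9163)
n_1 = (-0.3426, +0.9395)
n_2 = (-0.8095, +0.5871)
n_3 = (-0.9296, -0.3686)
n_4 = (-0.2009, -0.9796)
n_5 = (+0.6907, -0.7231)
n_6 = (+0.9952, +0.0979)
n_7 = (+0.8765, +0.4814)
  (0,1): δ = 136.36°  ·
  (0,2): δ = 102.35°  ·
  (0,3): δ = 44.77°  ✓
  (0,4): δ = 12.01°  ✓
  (0,5): δ = 67.29°  ✓
  (0,6): δ = 119.22°  ·
  (0,7): δ = 142.38°  ·
  (1,2): δ = 145.99°  ·
  (1,3): δ = 88.41°  ·
  (1,4): δ = 31.63°  ✓
  (1,5): δ = 23.65°  ✓
  (1,6): δ = 75.58°  ✓
  (1,7): δ = 98.74°  ·
  (2,3): δ = 122.42°  ·
  (2,4): δ = 65.64°  ✓
  (2,5): δ = 10.36°  ✓
  (2,6): δ = 41.57°  ✓
  (2,7): δ = 64.72°  ✓
  (3,4): δ = 123.22°  ·
  (3,5): δ = 67.94°  ✓
  (3,6): δ = 16.01°  ✓
  (3,7): δ = 7.15°  ✓
  (4,5): δ = 124.72°  ·
  (4,6): δ = 72.79°  ✓
  (4,7): δ = 49.63°  ✓
  (5,6): δ = 128.07°  ·
  (5,7): δ = 104.91°  ·
  (6,7): δ = 156.84°  ·
antipodal pairs: 15

count = 15; pairs: (0,3), (0,4), (0,5), (1,4), (1,5), (1,6), (2,4), (2,5), (2,6), (2,7), (3,5), (3,6), (3,7), (4,6), (4,7)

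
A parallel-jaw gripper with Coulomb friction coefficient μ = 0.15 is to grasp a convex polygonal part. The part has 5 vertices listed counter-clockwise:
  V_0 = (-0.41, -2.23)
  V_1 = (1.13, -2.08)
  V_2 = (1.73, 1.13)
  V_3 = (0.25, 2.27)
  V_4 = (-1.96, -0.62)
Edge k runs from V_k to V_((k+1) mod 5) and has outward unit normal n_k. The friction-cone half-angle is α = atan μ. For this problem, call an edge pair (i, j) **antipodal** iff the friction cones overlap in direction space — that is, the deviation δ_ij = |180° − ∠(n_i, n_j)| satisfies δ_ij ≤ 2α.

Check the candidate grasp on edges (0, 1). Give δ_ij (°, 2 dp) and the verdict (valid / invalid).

δ = 106.15°, invalid

α = atan 0.15 = 8.53°;  2α = 17.06°
edge 0: e_0 = (+1.54, +0.15);  n_0 = (+0.0969, -0.9953)
edge 1: e_1 = (+0.60, +3.21);  n_1 = (+0.9830, -0.1837)
∠(n_0, n_1) = 73.85°
δ = |180° − 73.85°| = 106.15°
106.15° > 2α = 17.06°  →  invalid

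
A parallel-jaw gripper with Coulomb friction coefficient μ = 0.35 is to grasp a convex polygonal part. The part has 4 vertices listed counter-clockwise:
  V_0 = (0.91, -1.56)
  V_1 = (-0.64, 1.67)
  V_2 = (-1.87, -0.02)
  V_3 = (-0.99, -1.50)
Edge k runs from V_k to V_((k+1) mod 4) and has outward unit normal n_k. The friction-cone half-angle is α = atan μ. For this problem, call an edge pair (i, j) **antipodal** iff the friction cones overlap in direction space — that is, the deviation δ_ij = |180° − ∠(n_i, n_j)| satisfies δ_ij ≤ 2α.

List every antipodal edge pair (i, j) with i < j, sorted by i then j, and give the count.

count = 1; pairs: (0,2)

α = atan 0.35 = 19.29°;  2α = 38.58°
n_0 = (+0.9016, +0.4326)
n_1 = (-0.8085, +0.5885)
n_2 = (-0.8595, -0.5111)
n_3 = (-0.0316, -0.9995)
  (0,1): δ = 61.68°  ·
  (0,2): δ = 5.10°  ✓
  (0,3): δ = 62.56°  ·
  (1,2): δ = 113.22°  ·
  (1,3): δ = 55.76°  ·
  (2,3): δ = 122.54°  ·
antipodal pairs: 1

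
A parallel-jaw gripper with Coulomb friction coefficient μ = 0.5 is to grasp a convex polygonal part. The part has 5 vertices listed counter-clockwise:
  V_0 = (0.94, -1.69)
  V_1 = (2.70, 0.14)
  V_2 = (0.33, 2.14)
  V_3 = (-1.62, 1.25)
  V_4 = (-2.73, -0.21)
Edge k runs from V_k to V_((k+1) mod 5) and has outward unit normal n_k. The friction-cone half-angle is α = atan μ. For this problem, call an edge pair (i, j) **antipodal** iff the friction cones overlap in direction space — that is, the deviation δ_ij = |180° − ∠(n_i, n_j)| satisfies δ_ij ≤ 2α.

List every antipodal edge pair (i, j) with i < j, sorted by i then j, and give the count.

α = atan 0.5 = 26.57°;  2α = 53.13°
n_0 = (+0.7208, -0.6932)
n_1 = (+0.6449, +0.7642)
n_2 = (-0.4152, +0.9097)
n_3 = (-0.7961, +0.6052)
n_4 = (-0.3740, -0.9274)
  (0,1): δ = 86.28°  ·
  (0,2): δ = 21.58°  ✓
  (0,3): δ = 6.64°  ✓
  (0,4): δ = 111.92°  ·
  (1,2): δ = 115.31°  ·
  (1,3): δ = 87.08°  ·
  (1,4): δ = 18.20°  ✓
  (2,3): δ = 151.78°  ·
  (2,4): δ = 46.50°  ✓
  (3,4): δ = 74.72°  ·
antipodal pairs: 4

count = 4; pairs: (0,2), (0,3), (1,4), (2,4)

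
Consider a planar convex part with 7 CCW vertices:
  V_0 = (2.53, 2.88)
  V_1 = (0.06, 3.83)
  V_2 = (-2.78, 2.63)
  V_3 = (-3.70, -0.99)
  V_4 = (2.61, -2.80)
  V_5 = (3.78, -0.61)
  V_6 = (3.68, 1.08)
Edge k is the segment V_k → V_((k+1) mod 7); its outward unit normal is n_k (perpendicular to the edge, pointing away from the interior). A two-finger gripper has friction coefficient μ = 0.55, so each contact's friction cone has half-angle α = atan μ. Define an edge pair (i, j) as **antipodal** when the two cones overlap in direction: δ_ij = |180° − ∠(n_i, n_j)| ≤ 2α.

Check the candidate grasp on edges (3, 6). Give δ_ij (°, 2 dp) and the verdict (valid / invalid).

α = atan 0.55 = 28.81°;  2α = 57.62°
edge 3: e_3 = (+6.31, -1.81);  n_3 = (-0.2757, -0.9612)
edge 6: e_6 = (-1.15, +1.80);  n_6 = (+0.8427, +0.5384)
∠(n_3, n_6) = 138.58°
δ = |180° − 138.58°| = 41.42°
41.42° ≤ 2α = 57.62°  →  valid

δ = 41.42°, valid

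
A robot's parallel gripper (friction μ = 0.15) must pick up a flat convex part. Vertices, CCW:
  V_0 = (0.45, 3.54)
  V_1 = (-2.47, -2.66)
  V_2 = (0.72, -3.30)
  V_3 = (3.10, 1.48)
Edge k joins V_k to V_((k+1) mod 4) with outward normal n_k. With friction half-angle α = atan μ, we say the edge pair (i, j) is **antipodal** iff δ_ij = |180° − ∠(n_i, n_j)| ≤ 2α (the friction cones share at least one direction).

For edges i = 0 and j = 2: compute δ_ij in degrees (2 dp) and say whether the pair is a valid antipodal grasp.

α = atan 0.15 = 8.53°;  2α = 17.06°
edge 0: e_0 = (-2.92, -6.20);  n_0 = (-0.9047, +0.4261)
edge 2: e_2 = (+2.38, +4.78);  n_2 = (+0.8952, -0.4457)
∠(n_0, n_2) = 178.75°
δ = |180° − 178.75°| = 1.25°
1.25° ≤ 2α = 17.06°  →  valid

δ = 1.25°, valid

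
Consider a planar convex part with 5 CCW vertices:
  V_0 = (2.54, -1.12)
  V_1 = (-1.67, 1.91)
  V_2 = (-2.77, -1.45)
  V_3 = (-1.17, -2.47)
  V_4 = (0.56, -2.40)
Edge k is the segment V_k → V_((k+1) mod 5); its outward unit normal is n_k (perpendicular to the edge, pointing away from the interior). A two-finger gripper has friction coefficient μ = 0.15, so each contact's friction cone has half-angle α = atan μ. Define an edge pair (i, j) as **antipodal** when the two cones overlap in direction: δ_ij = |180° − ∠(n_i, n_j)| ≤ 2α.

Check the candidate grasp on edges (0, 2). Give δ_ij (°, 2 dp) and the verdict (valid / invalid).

α = atan 0.15 = 8.53°;  2α = 17.06°
edge 0: e_0 = (-4.21, +3.03);  n_0 = (+0.5842, +0.8116)
edge 2: e_2 = (+1.60, -1.02);  n_2 = (-0.5376, -0.8432)
∠(n_0, n_2) = 176.77°
δ = |180° − 176.77°| = 3.23°
3.23° ≤ 2α = 17.06°  →  valid

δ = 3.23°, valid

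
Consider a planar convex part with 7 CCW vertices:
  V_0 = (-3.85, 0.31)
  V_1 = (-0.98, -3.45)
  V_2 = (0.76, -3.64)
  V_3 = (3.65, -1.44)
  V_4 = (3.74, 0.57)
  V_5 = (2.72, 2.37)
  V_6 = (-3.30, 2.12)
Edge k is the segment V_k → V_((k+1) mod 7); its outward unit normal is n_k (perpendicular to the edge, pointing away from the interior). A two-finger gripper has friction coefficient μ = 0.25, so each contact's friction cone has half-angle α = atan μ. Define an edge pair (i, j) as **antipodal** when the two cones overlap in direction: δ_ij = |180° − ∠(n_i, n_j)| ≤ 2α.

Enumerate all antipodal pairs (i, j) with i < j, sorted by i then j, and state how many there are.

count = 3; pairs: (0,4), (1,5), (3,6)

α = atan 0.25 = 14.04°;  2α = 28.07°
n_0 = (-0.7949, -0.6067)
n_1 = (-0.1086, -0.9941)
n_2 = (+0.6057, -0.7957)
n_3 = (+0.9990, -0.0447)
n_4 = (+0.8700, +0.4930)
n_5 = (-0.0415, +0.9991)
n_6 = (-0.9568, +0.2907)
  (0,1): δ = 133.59°  ·
  (0,2): δ = 90.07°  ·
  (0,3): δ = 39.92°  ·
  (0,4): δ = 7.82°  ✓
  (0,5): δ = 55.02°  ·
  (0,6): δ = 125.74°  ·
  (1,2): δ = 136.49°  ·
  (1,3): δ = 86.33°  ·
  (1,4): δ = 54.23°  ·
  (1,5): δ = 8.61°  ✓
  (1,6): δ = 79.33°  ·
  (2,3): δ = 129.84°  ·
  (2,4): δ = 97.74°  ·
  (2,5): δ = 34.90°  ·
  (2,6): δ = 35.82°  ·
  (3,4): δ = 147.90°  ·
  (3,5): δ = 85.06°  ·
  (3,6): δ = 14.34°  ✓
  (4,5): δ = 117.16°  ·
  (4,6): δ = 46.44°  ·
  (5,6): δ = 109.28°  ·
antipodal pairs: 3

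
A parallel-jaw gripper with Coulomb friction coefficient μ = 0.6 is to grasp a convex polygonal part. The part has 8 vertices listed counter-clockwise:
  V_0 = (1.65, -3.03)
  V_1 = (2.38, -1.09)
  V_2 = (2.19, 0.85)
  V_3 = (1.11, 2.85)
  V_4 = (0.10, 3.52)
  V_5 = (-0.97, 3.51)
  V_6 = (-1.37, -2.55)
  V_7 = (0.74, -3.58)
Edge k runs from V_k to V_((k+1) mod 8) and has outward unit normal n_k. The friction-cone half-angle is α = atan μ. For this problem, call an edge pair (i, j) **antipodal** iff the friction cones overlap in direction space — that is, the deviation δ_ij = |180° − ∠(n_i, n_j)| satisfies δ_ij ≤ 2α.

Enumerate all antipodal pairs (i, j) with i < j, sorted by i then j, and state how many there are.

count = 10; pairs: (0,5), (1,5), (1,6), (2,5), (2,6), (3,5), (3,6), (4,6), (4,7), (5,7)

α = atan 0.6 = 30.96°;  2α = 61.93°
n_0 = (+0.9359, -0.3522)
n_1 = (+0.9952, +0.0975)
n_2 = (+0.8799, +0.4751)
n_3 = (+0.5528, +0.8333)
n_4 = (-0.0093, +1.0000)
n_5 = (-0.9978, +0.0659)
n_6 = (-0.4387, -0.8986)
n_7 = (+0.5173, -0.8558)
  (0,1): δ = 153.79°  ·
  (0,2): δ = 131.01°  ·
  (0,3): δ = 102.94°  ·
  (0,4): δ = 68.84°  ·
  (0,5): δ = 16.84°  ✓
  (0,6): δ = 84.60°  ·
  (0,7): δ = 141.77°  ·
  (1,2): δ = 157.22°  ·
  (1,3): δ = 129.15°  ·
  (1,4): δ = 95.06°  ·
  (1,5): δ = 9.37°  ✓
  (1,6): δ = 58.39°  ✓
  (1,7): δ = 115.55°  ·
  (2,3): δ = 151.93°  ·
  (2,4): δ = 117.83°  ·
  (2,5): δ = 32.15°  ✓
  (2,6): δ = 35.61°  ✓
  (2,7): δ = 92.78°  ·
  (3,4): δ = 145.91°  ·
  (3,5): δ = 60.22°  ✓
  (3,6): δ = 7.54°  ✓
  (3,7): δ = 64.71°  ·
  (4,5): δ = 94.31°  ·
  (4,6): δ = 26.55°  ✓
  (4,7): δ = 30.61°  ✓
  (5,6): δ = 112.24°  ·
  (5,7): δ = 55.07°  ✓
  (6,7): δ = 122.83°  ·
antipodal pairs: 10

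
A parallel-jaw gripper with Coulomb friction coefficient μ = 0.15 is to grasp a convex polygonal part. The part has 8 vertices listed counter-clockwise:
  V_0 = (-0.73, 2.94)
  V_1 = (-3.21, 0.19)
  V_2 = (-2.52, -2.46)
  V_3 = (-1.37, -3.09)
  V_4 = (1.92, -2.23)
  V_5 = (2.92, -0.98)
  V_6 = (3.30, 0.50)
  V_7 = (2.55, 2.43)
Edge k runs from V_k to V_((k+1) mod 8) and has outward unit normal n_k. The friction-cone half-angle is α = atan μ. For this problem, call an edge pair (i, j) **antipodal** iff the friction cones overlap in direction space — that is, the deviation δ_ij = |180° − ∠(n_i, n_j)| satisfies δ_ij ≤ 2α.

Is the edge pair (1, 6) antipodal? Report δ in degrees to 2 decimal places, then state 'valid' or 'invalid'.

α = atan 0.15 = 8.53°;  2α = 17.06°
edge 1: e_1 = (+0.69, -2.65);  n_1 = (-0.9677, -0.2520)
edge 6: e_6 = (-0.75, +1.93);  n_6 = (+0.9321, +0.3622)
∠(n_1, n_6) = 173.36°
δ = |180° − 173.36°| = 6.64°
6.64° ≤ 2α = 17.06°  →  valid

δ = 6.64°, valid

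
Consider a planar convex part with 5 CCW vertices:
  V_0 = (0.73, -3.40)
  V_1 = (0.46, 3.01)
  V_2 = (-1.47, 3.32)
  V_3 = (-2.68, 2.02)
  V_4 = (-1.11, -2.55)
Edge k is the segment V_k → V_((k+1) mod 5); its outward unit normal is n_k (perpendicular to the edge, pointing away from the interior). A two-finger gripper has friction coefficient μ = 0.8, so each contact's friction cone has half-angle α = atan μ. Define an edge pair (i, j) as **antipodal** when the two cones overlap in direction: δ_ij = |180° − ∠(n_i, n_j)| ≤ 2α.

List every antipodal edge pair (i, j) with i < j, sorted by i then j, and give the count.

α = atan 0.8 = 38.66°;  2α = 77.32°
n_0 = (+0.9991, +0.0421)
n_1 = (+0.1586, +0.9873)
n_2 = (-0.7320, +0.6813)
n_3 = (-0.9457, -0.3249)
n_4 = (-0.4194, -0.9078)
  (0,1): δ = 101.54°  ·
  (0,2): δ = 45.36°  ✓
  (0,3): δ = 16.55°  ✓
  (0,4): δ = 62.79°  ✓
  (1,2): δ = 123.82°  ·
  (1,3): δ = 61.92°  ✓
  (1,4): δ = 15.67°  ✓
  (2,3): δ = 118.09°  ·
  (2,4): δ = 71.85°  ✓
  (3,4): δ = 133.75°  ·
antipodal pairs: 6

count = 6; pairs: (0,2), (0,3), (0,4), (1,3), (1,4), (2,4)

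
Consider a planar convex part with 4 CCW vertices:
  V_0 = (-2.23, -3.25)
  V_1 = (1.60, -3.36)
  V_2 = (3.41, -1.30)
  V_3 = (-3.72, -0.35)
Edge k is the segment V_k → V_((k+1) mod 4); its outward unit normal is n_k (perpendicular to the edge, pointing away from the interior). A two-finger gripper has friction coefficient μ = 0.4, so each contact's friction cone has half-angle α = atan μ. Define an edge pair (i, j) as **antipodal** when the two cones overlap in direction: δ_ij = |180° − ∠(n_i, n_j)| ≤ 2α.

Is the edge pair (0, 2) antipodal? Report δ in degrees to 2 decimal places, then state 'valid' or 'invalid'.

α = atan 0.4 = 21.80°;  2α = 43.60°
edge 0: e_0 = (+3.83, -0.11);  n_0 = (-0.0287, -0.9996)
edge 2: e_2 = (-7.13, +0.95);  n_2 = (+0.1321, +0.9912)
∠(n_0, n_2) = 174.06°
δ = |180° − 174.06°| = 5.94°
5.94° ≤ 2α = 43.60°  →  valid

δ = 5.94°, valid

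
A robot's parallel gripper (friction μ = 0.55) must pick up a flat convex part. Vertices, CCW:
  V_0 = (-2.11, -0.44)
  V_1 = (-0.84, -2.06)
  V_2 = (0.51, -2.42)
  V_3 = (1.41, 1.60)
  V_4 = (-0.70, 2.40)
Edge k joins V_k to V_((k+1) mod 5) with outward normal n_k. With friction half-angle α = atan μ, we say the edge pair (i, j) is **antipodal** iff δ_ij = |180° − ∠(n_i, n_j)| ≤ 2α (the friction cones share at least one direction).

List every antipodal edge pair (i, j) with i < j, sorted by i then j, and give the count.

α = atan 0.55 = 28.81°;  2α = 57.62°
n_0 = (-0.7870, -0.6170)
n_1 = (-0.2577, -0.9662)
n_2 = (+0.9758, -0.2185)
n_3 = (+0.3545, +0.9350)
n_4 = (-0.8957, +0.4447)
  (0,1): δ = 143.03°  ·
  (0,2): δ = 50.71°  ✓
  (0,3): δ = 31.14°  ✓
  (0,4): δ = 115.50°  ·
  (1,2): δ = 87.69°  ·
  (1,3): δ = 5.83°  ✓
  (1,4): δ = 78.53°  ·
  (2,3): δ = 98.14°  ·
  (2,4): δ = 13.78°  ✓
  (3,4): δ = 95.64°  ·
antipodal pairs: 4

count = 4; pairs: (0,2), (0,3), (1,3), (2,4)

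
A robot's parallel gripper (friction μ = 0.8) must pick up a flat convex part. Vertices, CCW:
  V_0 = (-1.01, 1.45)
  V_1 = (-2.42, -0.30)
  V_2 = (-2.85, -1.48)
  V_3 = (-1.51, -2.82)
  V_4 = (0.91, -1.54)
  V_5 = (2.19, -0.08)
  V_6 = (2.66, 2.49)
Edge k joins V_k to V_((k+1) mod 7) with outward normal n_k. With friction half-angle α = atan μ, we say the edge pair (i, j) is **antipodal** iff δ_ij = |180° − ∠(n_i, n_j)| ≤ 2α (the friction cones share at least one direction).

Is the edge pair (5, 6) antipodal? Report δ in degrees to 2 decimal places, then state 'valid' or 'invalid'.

δ = 63.81°, valid

α = atan 0.8 = 38.66°;  2α = 77.32°
edge 5: e_5 = (+0.47, +2.57);  n_5 = (+0.9837, -0.1799)
edge 6: e_6 = (-3.67, -1.04);  n_6 = (-0.2726, +0.9621)
∠(n_5, n_6) = 116.19°
δ = |180° − 116.19°| = 63.81°
63.81° ≤ 2α = 77.32°  →  valid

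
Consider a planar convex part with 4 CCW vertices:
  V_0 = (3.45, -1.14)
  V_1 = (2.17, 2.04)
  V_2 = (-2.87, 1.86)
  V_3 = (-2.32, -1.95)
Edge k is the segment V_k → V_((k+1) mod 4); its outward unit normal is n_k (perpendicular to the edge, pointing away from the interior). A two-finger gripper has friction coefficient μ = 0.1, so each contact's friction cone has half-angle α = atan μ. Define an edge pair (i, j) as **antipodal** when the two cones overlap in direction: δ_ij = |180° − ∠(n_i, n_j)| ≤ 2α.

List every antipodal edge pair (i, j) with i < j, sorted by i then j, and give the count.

count = 1; pairs: (1,3)

α = atan 0.1 = 5.71°;  2α = 11.42°
n_0 = (+0.9277, +0.3734)
n_1 = (-0.0357, +0.9994)
n_2 = (-0.9897, -0.1429)
n_3 = (+0.1390, -0.9903)
  (0,1): δ = 109.88°  ·
  (0,2): δ = 13.71°  ·
  (0,3): δ = 76.07°  ·
  (1,2): δ = 83.83°  ·
  (1,3): δ = 5.95°  ✓
  (2,3): δ = 90.22°  ·
antipodal pairs: 1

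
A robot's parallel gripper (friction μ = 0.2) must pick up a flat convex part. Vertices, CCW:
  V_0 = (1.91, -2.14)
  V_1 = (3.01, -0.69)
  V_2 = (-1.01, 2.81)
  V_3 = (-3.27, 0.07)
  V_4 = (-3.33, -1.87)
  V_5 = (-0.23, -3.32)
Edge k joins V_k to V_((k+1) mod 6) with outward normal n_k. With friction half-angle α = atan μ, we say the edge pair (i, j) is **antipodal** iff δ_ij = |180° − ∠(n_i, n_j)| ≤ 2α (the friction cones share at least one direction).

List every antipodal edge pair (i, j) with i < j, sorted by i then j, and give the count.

count = 3; pairs: (0,2), (1,4), (2,5)

α = atan 0.2 = 11.31°;  2α = 22.62°
n_0 = (+0.7967, -0.6044)
n_1 = (+0.6566, +0.7542)
n_2 = (-0.7714, +0.6363)
n_3 = (-0.9995, +0.0309)
n_4 = (-0.4237, -0.9058)
n_5 = (+0.4829, -0.8757)
  (0,1): δ = 93.86°  ·
  (0,2): δ = 2.33°  ✓
  (0,3): δ = 35.41°  ·
  (0,4): δ = 102.12°  ·
  (0,5): δ = 156.06°  ·
  (1,2): δ = 88.47°  ·
  (1,3): δ = 50.73°  ·
  (1,4): δ = 15.98°  ✓
  (1,5): δ = 69.92°  ·
  (2,3): δ = 142.26°  ·
  (2,4): δ = 75.55°  ·
  (2,5): δ = 21.61°  ✓
  (3,4): δ = 113.30°  ·
  (3,5): δ = 59.36°  ·
  (4,5): δ = 126.06°  ·
antipodal pairs: 3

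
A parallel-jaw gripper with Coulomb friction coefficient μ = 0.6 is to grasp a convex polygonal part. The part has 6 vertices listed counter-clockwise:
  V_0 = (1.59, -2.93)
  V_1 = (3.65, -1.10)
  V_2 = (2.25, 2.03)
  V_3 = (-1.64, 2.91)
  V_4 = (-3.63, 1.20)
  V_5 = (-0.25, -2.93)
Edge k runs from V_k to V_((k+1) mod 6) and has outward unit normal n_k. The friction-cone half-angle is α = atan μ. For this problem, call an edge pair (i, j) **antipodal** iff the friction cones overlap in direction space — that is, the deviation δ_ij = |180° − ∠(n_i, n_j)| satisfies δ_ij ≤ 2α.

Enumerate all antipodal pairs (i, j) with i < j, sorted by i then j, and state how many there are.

count = 6; pairs: (0,2), (0,3), (1,4), (2,4), (2,5), (3,5)

α = atan 0.6 = 30.96°;  2α = 61.93°
n_0 = (+0.6641, -0.7476)
n_1 = (+0.9128, +0.4083)
n_2 = (+0.2206, +0.9754)
n_3 = (-0.6517, +0.7584)
n_4 = (-0.7739, -0.6333)
n_5 = (+0.0000, -1.0000)
  (0,1): δ = 107.52°  ·
  (0,2): δ = 54.36°  ✓
  (0,3): δ = 0.94°  ✓
  (0,4): δ = 87.68°  ·
  (0,5): δ = 138.38°  ·
  (1,2): δ = 126.85°  ·
  (1,3): δ = 73.43°  ·
  (1,4): δ = 15.20°  ✓
  (1,5): δ = 65.90°  ·
  (2,3): δ = 126.58°  ·
  (2,4): δ = 37.96°  ✓
  (2,5): δ = 12.75°  ✓
  (3,4): δ = 91.38°  ·
  (3,5): δ = 40.67°  ✓
  (4,5): δ = 129.30°  ·
antipodal pairs: 6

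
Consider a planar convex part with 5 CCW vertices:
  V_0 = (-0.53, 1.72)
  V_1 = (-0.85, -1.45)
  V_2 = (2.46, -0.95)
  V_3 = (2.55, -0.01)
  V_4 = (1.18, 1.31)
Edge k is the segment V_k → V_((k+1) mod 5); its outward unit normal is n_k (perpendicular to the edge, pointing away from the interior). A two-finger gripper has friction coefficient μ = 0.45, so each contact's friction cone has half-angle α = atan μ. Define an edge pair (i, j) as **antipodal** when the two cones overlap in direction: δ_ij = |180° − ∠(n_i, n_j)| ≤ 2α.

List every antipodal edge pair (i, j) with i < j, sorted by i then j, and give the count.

count = 2; pairs: (0,2), (1,4)

α = atan 0.45 = 24.23°;  2α = 48.46°
n_0 = (-0.9949, +0.1004)
n_1 = (+0.1494, -0.9888)
n_2 = (+0.9954, -0.0953)
n_3 = (+0.6938, +0.7201)
n_4 = (+0.2332, +0.9724)
  (0,1): δ = 75.65°  ·
  (0,2): δ = 0.30°  ✓
  (0,3): δ = 51.83°  ·
  (0,4): δ = 82.28°  ·
  (1,2): δ = 104.06°  ·
  (1,3): δ = 52.53°  ·
  (1,4): δ = 22.07°  ✓
  (2,3): δ = 128.47°  ·
  (2,4): δ = 98.01°  ·
  (3,4): δ = 149.55°  ·
antipodal pairs: 2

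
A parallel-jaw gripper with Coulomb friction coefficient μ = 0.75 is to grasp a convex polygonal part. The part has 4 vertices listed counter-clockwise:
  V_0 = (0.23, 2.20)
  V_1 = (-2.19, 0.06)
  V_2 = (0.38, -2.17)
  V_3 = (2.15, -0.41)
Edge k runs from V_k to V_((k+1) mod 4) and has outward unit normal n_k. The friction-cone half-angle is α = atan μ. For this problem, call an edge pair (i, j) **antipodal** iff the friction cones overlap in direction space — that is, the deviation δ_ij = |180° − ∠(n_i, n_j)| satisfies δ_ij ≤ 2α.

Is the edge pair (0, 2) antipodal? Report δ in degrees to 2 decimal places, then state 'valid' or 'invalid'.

α = atan 0.75 = 36.87°;  2α = 73.74°
edge 0: e_0 = (-2.42, -2.14);  n_0 = (-0.6624, +0.7491)
edge 2: e_2 = (+1.77, +1.76);  n_2 = (+0.7051, -0.7091)
∠(n_0, n_2) = 176.65°
δ = |180° − 176.65°| = 3.35°
3.35° ≤ 2α = 73.74°  →  valid

δ = 3.35°, valid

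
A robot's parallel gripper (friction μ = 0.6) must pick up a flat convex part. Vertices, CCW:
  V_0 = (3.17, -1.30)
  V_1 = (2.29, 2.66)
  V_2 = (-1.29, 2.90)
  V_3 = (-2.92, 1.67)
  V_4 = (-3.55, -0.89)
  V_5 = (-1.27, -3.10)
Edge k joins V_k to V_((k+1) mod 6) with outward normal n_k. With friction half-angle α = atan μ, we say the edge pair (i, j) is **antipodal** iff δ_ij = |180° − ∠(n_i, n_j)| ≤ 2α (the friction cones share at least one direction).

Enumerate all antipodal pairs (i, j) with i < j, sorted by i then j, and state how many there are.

count = 6; pairs: (0,3), (0,4), (1,4), (1,5), (2,5), (3,5)

α = atan 0.6 = 30.96°;  2α = 61.93°
n_0 = (+0.9762, +0.2169)
n_1 = (+0.0669, +0.9978)
n_2 = (-0.6023, +0.7982)
n_3 = (-0.9710, +0.2390)
n_4 = (-0.6960, -0.7180)
n_5 = (+0.3757, -0.9267)
  (0,1): δ = 106.36°  ·
  (0,2): δ = 65.49°  ·
  (0,3): δ = 26.35°  ✓
  (0,4): δ = 33.36°  ✓
  (0,5): δ = 99.54°  ·
  (1,2): δ = 139.13°  ·
  (1,3): δ = 99.99°  ·
  (1,4): δ = 40.27°  ✓
  (1,5): δ = 25.90°  ✓
  (2,3): δ = 140.86°  ·
  (2,4): δ = 81.15°  ·
  (2,5): δ = 14.97°  ✓
  (3,4): δ = 120.28°  ·
  (3,5): δ = 54.11°  ✓
  (4,5): δ = 113.83°  ·
antipodal pairs: 6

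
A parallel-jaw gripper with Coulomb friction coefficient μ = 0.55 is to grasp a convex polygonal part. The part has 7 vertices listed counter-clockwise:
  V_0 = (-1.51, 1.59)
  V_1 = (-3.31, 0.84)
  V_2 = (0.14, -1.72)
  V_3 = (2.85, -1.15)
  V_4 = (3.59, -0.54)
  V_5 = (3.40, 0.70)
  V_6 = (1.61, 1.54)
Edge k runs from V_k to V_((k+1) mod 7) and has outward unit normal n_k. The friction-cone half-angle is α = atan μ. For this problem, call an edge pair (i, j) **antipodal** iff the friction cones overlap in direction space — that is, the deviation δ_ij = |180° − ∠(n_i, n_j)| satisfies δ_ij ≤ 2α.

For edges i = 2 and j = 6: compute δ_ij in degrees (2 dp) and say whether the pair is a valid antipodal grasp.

α = atan 0.55 = 28.81°;  2α = 57.62°
edge 2: e_2 = (+2.71, +0.57);  n_2 = (+0.2058, -0.9786)
edge 6: e_6 = (-3.12, +0.05);  n_6 = (+0.0160, +0.9999)
∠(n_2, n_6) = 167.20°
δ = |180° − 167.20°| = 12.80°
12.80° ≤ 2α = 57.62°  →  valid

δ = 12.80°, valid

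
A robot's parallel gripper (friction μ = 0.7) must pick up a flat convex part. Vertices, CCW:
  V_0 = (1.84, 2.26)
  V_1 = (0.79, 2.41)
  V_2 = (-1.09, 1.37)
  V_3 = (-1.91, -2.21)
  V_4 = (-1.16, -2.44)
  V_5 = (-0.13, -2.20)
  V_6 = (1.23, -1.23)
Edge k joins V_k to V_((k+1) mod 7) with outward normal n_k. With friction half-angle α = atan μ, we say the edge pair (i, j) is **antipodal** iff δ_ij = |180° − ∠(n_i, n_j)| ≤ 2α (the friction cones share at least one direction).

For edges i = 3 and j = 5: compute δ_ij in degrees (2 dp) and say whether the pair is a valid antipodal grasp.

δ = 127.45°, invalid

α = atan 0.7 = 34.99°;  2α = 69.98°
edge 3: e_3 = (+0.75, -0.23);  n_3 = (-0.2932, -0.9561)
edge 5: e_5 = (+1.36, +0.97);  n_5 = (+0.5807, -0.8141)
∠(n_3, n_5) = 52.55°
δ = |180° − 52.55°| = 127.45°
127.45° > 2α = 69.98°  →  invalid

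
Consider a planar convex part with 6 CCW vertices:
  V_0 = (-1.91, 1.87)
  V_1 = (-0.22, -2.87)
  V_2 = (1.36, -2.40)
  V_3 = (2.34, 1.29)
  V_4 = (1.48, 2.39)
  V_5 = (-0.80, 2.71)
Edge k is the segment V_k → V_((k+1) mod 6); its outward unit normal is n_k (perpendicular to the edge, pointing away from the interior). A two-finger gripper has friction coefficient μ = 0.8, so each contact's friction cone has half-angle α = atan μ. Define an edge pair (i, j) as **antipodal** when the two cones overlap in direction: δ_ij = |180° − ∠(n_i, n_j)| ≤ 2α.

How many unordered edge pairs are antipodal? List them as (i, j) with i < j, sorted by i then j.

count = 7; pairs: (0,2), (0,3), (0,4), (1,3), (1,4), (1,5), (2,5)

α = atan 0.8 = 38.66°;  2α = 77.32°
n_0 = (-0.9419, -0.3358)
n_1 = (+0.2851, -0.9585)
n_2 = (+0.9665, -0.2567)
n_3 = (+0.7878, +0.6159)
n_4 = (+0.1390, +0.9903)
n_5 = (-0.6034, +0.7974)
  (0,1): δ = 93.06°  ·
  (0,2): δ = 34.50°  ✓
  (0,3): δ = 18.40°  ✓
  (0,4): δ = 62.39°  ✓
  (0,5): δ = 107.49°  ·
  (1,2): δ = 121.44°  ·
  (1,3): δ = 68.55°  ✓
  (1,4): δ = 24.56°  ✓
  (1,5): δ = 20.55°  ✓
  (2,3): δ = 127.11°  ·
  (2,4): δ = 83.12°  ·
  (2,5): δ = 38.01°  ✓
  (3,4): δ = 136.01°  ·
  (3,5): δ = 90.90°  ·
  (4,5): δ = 134.89°  ·
antipodal pairs: 7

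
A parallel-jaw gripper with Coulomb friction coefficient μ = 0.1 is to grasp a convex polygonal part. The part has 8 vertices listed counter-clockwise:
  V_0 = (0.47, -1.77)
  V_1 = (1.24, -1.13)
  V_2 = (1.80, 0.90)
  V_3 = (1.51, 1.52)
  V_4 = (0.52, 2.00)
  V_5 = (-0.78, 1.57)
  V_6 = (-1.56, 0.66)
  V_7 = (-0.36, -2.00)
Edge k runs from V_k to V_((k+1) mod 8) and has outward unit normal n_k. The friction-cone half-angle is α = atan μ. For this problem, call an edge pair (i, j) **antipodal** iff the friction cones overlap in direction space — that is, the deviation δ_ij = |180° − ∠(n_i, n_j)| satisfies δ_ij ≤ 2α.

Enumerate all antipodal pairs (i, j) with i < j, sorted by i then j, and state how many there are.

α = atan 0.1 = 5.71°;  2α = 11.42°
n_0 = (+0.6392, -0.7690)
n_1 = (+0.9640, -0.2659)
n_2 = (+0.9058, +0.4237)
n_3 = (+0.4363, +0.8998)
n_4 = (-0.3140, +0.9494)
n_5 = (-0.7593, +0.6508)
n_6 = (-0.9115, -0.4112)
n_7 = (+0.2670, -0.9637)
  (0,1): δ = 145.15°  ·
  (0,2): δ = 104.66°  ·
  (0,3): δ = 65.60°  ·
  (0,4): δ = 21.43°  ·
  (0,5): δ = 9.67°  ✓
  (0,6): δ = 74.55°  ·
  (0,7): δ = 155.76°  ·
  (1,2): δ = 139.51°  ·
  (1,3): δ = 100.44°  ·
  (1,4): δ = 56.28°  ·
  (1,5): δ = 25.18°  ·
  (1,6): δ = 39.70°  ·
  (1,7): δ = 120.91°  ·
  (2,3): δ = 140.93°  ·
  (2,4): δ = 96.76°  ·
  (2,5): δ = 65.67°  ·
  (2,6): δ = 0.79°  ✓
  (2,7): δ = 80.42°  ·
  (3,4): δ = 135.83°  ·
  (3,5): δ = 104.73°  ·
  (3,6): δ = 39.85°  ·
  (3,7): δ = 41.35°  ·
  (4,5): δ = 148.90°  ·
  (4,6): δ = 84.02°  ·
  (4,7): δ = 2.81°  ✓
  (5,6): δ = 115.12°  ·
  (5,7): δ = 33.91°  ·
  (6,7): δ = 98.79°  ·
antipodal pairs: 3

count = 3; pairs: (0,5), (2,6), (4,7)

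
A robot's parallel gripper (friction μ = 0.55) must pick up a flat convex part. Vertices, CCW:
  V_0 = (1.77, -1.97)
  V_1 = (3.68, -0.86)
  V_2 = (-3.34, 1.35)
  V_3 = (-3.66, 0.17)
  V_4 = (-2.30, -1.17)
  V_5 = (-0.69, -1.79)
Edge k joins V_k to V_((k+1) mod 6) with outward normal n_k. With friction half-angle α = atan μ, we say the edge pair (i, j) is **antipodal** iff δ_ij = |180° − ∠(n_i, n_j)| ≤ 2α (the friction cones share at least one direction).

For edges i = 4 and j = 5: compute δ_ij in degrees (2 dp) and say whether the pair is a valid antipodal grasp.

δ = 163.12°, invalid

α = atan 0.55 = 28.81°;  2α = 57.62°
edge 4: e_4 = (+1.61, -0.62);  n_4 = (-0.3594, -0.9332)
edge 5: e_5 = (+2.46, -0.18);  n_5 = (-0.0730, -0.9973)
∠(n_4, n_5) = 16.88°
δ = |180° − 16.88°| = 163.12°
163.12° > 2α = 57.62°  →  invalid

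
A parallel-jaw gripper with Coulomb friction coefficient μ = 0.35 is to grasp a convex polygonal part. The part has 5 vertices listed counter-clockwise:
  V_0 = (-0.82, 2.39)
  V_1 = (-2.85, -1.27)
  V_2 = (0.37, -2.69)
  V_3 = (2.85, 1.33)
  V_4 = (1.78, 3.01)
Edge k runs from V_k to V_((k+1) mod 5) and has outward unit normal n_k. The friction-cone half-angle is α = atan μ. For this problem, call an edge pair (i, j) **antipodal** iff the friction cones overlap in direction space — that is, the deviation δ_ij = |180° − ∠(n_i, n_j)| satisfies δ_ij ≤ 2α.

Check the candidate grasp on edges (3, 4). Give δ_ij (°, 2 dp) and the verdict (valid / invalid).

α = atan 0.35 = 19.29°;  2α = 38.58°
edge 3: e_3 = (-1.07, +1.68);  n_3 = (+0.8435, +0.5372)
edge 4: e_4 = (-2.60, -0.62);  n_4 = (-0.2320, +0.9727)
∠(n_3, n_4) = 70.92°
δ = |180° − 70.92°| = 109.08°
109.08° > 2α = 38.58°  →  invalid

δ = 109.08°, invalid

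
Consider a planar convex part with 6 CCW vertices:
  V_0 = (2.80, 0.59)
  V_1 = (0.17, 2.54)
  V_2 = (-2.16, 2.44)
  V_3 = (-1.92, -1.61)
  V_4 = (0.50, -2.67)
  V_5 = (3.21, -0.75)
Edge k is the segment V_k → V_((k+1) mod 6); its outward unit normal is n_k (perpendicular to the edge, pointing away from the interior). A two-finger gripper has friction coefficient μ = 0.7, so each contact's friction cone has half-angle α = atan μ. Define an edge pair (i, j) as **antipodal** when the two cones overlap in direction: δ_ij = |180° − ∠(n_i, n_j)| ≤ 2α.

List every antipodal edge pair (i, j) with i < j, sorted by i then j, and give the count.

count = 7; pairs: (0,2), (0,3), (1,3), (1,4), (2,4), (2,5), (3,5)

α = atan 0.7 = 34.99°;  2α = 69.98°
n_0 = (+0.5956, +0.8033)
n_1 = (-0.0429, +0.9991)
n_2 = (-0.9982, -0.0592)
n_3 = (-0.4012, -0.9160)
n_4 = (+0.5781, -0.8160)
n_5 = (+0.9562, +0.2926)
  (0,1): δ = 140.99°  ·
  (0,2): δ = 50.05°  ✓
  (0,3): δ = 12.90°  ✓
  (0,4): δ = 71.87°  ·
  (0,5): δ = 143.57°  ·
  (1,2): δ = 89.07°  ·
  (1,3): δ = 26.11°  ✓
  (1,4): δ = 32.86°  ✓
  (1,5): δ = 104.56°  ·
  (2,3): δ = 117.05°  ·
  (2,4): δ = 58.07°  ✓
  (2,5): δ = 13.62°  ✓
  (3,4): δ = 121.03°  ·
  (3,5): δ = 49.33°  ✓
  (4,5): δ = 108.30°  ·
antipodal pairs: 7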